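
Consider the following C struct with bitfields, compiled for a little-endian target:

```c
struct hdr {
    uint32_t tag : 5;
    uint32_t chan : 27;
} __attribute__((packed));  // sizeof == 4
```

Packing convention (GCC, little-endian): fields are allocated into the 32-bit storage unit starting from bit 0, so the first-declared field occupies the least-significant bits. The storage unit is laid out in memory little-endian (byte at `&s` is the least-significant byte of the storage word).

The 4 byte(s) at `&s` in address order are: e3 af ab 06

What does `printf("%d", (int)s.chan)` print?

[0]=0xe3 [1]=0xaf [2]=0xab [3]=0x06 (little-endian) → word 0x06abafe3
tag [0+:5] = (word>>0) & 0x1f = 3
chan [5+:27] = (word>>5) & 0x7ffffff = 3497343  ←

3497343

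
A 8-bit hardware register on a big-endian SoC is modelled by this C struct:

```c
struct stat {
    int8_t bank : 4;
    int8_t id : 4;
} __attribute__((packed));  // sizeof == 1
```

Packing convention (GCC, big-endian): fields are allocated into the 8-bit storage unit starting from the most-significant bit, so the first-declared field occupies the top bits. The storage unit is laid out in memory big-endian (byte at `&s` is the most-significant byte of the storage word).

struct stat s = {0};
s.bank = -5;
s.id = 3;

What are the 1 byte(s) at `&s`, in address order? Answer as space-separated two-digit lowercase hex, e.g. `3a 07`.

bank (4b) val=-5 bits=0xb at bit 4: 0xb0
id (4b) val=3 bits=0x3 at bit 0: 0xb3
word = 0xb3 → big-endian bytes:
  [0]=0xb3

b3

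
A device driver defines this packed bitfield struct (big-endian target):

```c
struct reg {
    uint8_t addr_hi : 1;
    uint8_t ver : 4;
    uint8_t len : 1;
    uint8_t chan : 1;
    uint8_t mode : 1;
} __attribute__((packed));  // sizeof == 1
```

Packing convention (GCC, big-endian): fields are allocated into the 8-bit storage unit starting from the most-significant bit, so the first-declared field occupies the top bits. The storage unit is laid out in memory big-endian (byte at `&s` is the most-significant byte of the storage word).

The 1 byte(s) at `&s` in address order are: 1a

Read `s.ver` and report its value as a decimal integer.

[0]=0x1a (big-endian) → word 0x1a
addr_hi [7+:1] = (word>>7) & 0x1 = 0
ver [3+:4] = (word>>3) & 0xf = 3  ←
len [2+:1] = (word>>2) & 0x1 = 0
chan [1+:1] = (word>>1) & 0x1 = 1
mode [0+:1] = (word>>0) & 0x1 = 0

3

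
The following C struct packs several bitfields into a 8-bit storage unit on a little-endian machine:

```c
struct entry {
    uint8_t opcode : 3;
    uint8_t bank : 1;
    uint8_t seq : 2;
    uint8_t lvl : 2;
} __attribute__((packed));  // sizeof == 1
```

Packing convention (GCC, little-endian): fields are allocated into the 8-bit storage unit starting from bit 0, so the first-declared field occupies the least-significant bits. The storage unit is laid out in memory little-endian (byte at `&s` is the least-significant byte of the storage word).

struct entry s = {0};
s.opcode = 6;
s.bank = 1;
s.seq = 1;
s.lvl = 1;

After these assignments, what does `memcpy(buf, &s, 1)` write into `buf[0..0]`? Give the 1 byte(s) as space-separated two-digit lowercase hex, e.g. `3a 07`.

opcode (3b) val=6 bits=0x6 at bit 0: 0x06
bank (1b) val=1 bits=0x1 at bit 3: 0x0e
seq (2b) val=1 bits=0x1 at bit 4: 0x1e
lvl (2b) val=1 bits=0x1 at bit 6: 0x5e
word = 0x5e → little-endian bytes:
  [0]=0x5e

5e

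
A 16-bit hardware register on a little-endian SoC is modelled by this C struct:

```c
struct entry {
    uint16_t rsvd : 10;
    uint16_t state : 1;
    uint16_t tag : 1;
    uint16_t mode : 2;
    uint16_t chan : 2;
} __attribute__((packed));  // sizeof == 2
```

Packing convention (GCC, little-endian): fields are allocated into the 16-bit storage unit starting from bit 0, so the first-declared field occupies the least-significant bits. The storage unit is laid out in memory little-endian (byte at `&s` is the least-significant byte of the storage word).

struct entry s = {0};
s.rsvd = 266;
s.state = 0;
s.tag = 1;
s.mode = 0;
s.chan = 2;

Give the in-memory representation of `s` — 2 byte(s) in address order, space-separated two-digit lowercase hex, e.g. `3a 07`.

0a 89

[0+:10] rsvd=266 & 0x3ff = 0x10a; word=0x010a
[10+:1] state=0 & 0x1 = 0x0; word=0x010a
[11+:1] tag=1 & 0x1 = 0x1; word=0x090a
[12+:2] mode=0 & 0x3 = 0x0; word=0x090a
[14+:2] chan=2 & 0x3 = 0x2; word=0x890a
word = 0x890a → little-endian bytes:
  [0]=0x0a  [1]=0x89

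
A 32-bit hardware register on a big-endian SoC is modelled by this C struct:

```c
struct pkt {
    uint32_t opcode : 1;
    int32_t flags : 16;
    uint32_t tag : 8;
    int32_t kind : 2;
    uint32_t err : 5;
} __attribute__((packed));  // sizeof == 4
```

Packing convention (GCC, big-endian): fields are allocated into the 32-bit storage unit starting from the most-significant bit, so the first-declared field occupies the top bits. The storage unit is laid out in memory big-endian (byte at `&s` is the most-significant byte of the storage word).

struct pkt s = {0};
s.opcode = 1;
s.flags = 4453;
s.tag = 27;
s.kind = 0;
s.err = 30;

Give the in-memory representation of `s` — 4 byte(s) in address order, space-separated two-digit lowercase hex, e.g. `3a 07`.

88 b2 8d 9e

opcode (1b) val=1 bits=0x1 at bit 31: 0x80000000
flags (16b) val=4453 bits=0x1165 at bit 15: 0x88b28000
tag (8b) val=27 bits=0x1b at bit 7: 0x88b28d80
kind (2b) val=0 bits=0x0 at bit 5: 0x88b28d80
err (5b) val=30 bits=0x1e at bit 0: 0x88b28d9e
word = 0x88b28d9e → big-endian bytes:
  [0]=0x88  [1]=0xb2  [2]=0x8d  [3]=0x9e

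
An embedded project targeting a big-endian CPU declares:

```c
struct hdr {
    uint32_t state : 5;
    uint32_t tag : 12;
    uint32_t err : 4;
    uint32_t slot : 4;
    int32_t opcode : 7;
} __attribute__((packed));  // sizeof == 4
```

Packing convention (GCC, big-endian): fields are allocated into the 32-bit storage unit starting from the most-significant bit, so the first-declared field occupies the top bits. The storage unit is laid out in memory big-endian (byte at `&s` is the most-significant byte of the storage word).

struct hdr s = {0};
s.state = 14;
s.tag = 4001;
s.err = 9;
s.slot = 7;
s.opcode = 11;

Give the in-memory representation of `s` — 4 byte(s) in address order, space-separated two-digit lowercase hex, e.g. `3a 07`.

[27+:5] state=14 & 0x1f = 0xe; word=0x70000000
[15+:12] tag=4001 & 0xfff = 0xfa1; word=0x77d08000
[11+:4] err=9 & 0xf = 0x9; word=0x77d0c800
[7+:4] slot=7 & 0xf = 0x7; word=0x77d0cb80
[0+:7] opcode=11 & 0x7f = 0xb; word=0x77d0cb8b
word = 0x77d0cb8b → big-endian bytes:
  [0]=0x77  [1]=0xd0  [2]=0xcb  [3]=0x8b

77 d0 cb 8b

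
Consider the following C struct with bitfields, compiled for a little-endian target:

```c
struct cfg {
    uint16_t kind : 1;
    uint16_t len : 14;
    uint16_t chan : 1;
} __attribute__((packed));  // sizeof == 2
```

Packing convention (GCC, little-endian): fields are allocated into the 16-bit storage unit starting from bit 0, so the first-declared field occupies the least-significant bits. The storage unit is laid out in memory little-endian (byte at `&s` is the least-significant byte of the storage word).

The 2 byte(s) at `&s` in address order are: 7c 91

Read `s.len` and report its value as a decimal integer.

2238

[0]=0x7c [1]=0x91 (little-endian) → word 0x917c
kind [0+:1] = (word>>0) & 0x1 = 0
len [1+:14] = (word>>1) & 0x3fff = 2238  ←
chan [15+:1] = (word>>15) & 0x1 = 1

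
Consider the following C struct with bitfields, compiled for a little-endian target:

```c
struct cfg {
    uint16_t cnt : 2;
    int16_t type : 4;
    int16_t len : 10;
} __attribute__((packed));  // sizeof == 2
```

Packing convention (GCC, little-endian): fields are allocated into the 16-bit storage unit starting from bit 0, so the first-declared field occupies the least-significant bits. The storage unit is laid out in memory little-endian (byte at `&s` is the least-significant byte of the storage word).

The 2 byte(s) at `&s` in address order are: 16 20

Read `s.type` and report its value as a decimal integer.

5

[0]=0x16 [1]=0x20 (little-endian) → word 0x2016
cnt:2 @ bit 0 → (0x2016>>0)&0x3 = 0x2
type:4 @ bit 2 → (0x2016>>2)&0xf = 0x5  ←
len:10 @ bit 6 → (0x2016>>6)&0x3ff = 0x80
type signed 4b, MSB=0: value = 5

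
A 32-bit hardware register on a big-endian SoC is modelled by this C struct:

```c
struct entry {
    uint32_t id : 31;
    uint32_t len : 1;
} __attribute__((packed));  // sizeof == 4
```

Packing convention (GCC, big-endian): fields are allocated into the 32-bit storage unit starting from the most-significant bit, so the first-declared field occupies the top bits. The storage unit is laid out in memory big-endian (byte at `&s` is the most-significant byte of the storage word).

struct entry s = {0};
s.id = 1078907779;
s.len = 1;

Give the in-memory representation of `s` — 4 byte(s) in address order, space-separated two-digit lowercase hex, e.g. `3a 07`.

80 9d a7 07

[1+:31] id=1078907779 & 0x7fffffff = 0x404ed383; word=0x809da706
[0+:1] len=1 & 0x1 = 0x1; word=0x809da707
word = 0x809da707 → big-endian bytes:
  [0]=0x80  [1]=0x9d  [2]=0xa7  [3]=0x07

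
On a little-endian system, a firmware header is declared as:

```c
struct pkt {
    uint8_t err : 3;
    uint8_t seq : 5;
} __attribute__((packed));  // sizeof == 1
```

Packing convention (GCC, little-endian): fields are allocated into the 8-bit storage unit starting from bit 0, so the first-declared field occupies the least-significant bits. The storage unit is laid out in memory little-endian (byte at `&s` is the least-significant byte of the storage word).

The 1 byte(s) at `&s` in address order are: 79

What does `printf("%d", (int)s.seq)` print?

[0]=0x79 (little-endian) → word 0x79
err:3 @ bit 0 → (0x79>>0)&0x7 = 0x1
seq:5 @ bit 3 → (0x79>>3)&0x1f = 0xf  ←

15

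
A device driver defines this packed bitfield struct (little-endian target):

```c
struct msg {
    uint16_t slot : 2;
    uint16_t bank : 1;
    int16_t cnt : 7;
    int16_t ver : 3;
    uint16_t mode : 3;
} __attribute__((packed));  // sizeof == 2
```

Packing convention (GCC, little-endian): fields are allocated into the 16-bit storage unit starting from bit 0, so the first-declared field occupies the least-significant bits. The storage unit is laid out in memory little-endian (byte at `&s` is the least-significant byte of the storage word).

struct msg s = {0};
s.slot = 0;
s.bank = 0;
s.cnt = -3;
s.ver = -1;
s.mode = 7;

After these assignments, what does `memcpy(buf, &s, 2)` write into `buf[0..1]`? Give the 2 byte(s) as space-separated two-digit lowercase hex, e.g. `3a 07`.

slot (2b) val=0 bits=0x0 at bit 0: 0x0000
bank (1b) val=0 bits=0x0 at bit 2: 0x0000
cnt (7b) val=-3 bits=0x7d at bit 3: 0x03e8
ver (3b) val=-1 bits=0x7 at bit 10: 0x1fe8
mode (3b) val=7 bits=0x7 at bit 13: 0xffe8
word = 0xffe8 → little-endian bytes:
  [0]=0xe8  [1]=0xff

e8 ff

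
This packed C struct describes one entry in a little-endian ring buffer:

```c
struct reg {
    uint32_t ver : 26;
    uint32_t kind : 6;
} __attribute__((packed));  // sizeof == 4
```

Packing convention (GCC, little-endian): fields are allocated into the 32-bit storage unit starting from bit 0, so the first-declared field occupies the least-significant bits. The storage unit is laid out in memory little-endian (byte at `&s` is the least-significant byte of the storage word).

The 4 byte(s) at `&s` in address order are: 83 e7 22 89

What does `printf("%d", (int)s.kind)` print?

[0]=0x83 [1]=0xe7 [2]=0x22 [3]=0x89 (little-endian) → word 0x8922e783
ver:26 @ bit 0 → (0x8922e783>>0)&0x3ffffff = 0x122e783
kind:6 @ bit 26 → (0x8922e783>>26)&0x3f = 0x22  ←

34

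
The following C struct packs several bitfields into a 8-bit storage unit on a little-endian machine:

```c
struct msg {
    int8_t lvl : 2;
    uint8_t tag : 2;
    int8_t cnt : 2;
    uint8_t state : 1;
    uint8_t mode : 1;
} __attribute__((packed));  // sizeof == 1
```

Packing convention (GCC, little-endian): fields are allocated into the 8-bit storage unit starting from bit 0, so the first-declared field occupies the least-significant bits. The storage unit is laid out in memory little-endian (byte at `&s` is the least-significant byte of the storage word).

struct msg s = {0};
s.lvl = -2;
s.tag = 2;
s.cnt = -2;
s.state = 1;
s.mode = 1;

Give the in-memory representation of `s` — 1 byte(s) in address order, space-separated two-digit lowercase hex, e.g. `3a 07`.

[0+:2] lvl=-2 & 0x3 = 0x2; word=0x02
[2+:2] tag=2 & 0x3 = 0x2; word=0x0a
[4+:2] cnt=-2 & 0x3 = 0x2; word=0x2a
[6+:1] state=1 & 0x1 = 0x1; word=0x6a
[7+:1] mode=1 & 0x1 = 0x1; word=0xea
word = 0xea → little-endian bytes:
  [0]=0xea

ea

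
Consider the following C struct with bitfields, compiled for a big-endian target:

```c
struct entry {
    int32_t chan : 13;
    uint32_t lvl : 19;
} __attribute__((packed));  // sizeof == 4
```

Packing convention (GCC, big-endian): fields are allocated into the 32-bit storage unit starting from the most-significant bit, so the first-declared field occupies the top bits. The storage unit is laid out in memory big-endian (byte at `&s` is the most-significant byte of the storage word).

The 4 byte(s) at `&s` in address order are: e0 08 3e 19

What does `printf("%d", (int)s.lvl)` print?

15897

[0]=0xe0 [1]=0x08 [2]=0x3e [3]=0x19 (big-endian) → word 0xe0083e19
chan:13 @ bit 19 → (0xe0083e19>>19)&0x1fff = 0x1c01
lvl:19 @ bit 0 → (0xe0083e19>>0)&0x7ffff = 0x3e19  ←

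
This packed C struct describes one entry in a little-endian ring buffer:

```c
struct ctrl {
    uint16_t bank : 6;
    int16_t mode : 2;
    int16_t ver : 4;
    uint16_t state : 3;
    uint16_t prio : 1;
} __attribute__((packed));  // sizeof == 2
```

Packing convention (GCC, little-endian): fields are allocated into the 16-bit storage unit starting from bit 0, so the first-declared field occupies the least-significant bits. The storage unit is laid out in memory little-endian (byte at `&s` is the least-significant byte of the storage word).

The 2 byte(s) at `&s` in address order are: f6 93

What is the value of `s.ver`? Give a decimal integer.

[0]=0xf6 [1]=0x93 (little-endian) → word 0x93f6
bank:6 @ bit 0 → (0x93f6>>0)&0x3f = 0x36
mode:2 @ bit 6 → (0x93f6>>6)&0x3 = 0x3
ver:4 @ bit 8 → (0x93f6>>8)&0xf = 0x3  ←
state:3 @ bit 12 → (0x93f6>>12)&0x7 = 0x1
prio:1 @ bit 15 → (0x93f6>>15)&0x1 = 0x1
ver signed 4b, MSB=0: value = 3

3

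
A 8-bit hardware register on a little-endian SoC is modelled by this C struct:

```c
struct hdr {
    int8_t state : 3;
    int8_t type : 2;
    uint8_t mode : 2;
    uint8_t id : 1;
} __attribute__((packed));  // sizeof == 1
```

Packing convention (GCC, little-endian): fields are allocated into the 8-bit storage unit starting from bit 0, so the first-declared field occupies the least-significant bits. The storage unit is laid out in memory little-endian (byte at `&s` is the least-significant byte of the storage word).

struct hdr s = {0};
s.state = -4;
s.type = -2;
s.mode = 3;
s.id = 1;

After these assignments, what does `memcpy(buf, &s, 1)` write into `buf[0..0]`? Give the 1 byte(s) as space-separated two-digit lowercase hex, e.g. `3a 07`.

[0+:3] state=-4 & 0x7 = 0x4; word=0x04
[3+:2] type=-2 & 0x3 = 0x2; word=0x14
[5+:2] mode=3 & 0x3 = 0x3; word=0x74
[7+:1] id=1 & 0x1 = 0x1; word=0xf4
word = 0xf4 → little-endian bytes:
  [0]=0xf4

f4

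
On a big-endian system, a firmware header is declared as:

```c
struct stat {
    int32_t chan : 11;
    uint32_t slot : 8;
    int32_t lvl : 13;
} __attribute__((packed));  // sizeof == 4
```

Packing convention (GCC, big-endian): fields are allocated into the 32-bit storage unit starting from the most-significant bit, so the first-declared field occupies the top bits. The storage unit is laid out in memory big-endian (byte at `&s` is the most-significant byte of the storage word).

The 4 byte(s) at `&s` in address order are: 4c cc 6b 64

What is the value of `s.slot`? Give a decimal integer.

[0]=0x4c [1]=0xcc [2]=0x6b [3]=0x64 (big-endian) → word 0x4ccc6b64
chan:11 @ bit 21 → (0x4ccc6b64>>21)&0x7ff = 0x266
slot:8 @ bit 13 → (0x4ccc6b64>>13)&0xff = 0x63  ←
lvl:13 @ bit 0 → (0x4ccc6b64>>0)&0x1fff = 0xb64

99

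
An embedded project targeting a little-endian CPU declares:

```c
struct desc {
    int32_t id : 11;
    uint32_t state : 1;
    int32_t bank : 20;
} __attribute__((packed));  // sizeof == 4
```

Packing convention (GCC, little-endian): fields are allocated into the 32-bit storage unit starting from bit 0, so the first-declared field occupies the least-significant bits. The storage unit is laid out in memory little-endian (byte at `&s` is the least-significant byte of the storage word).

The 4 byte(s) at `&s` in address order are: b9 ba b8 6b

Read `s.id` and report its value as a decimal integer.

[0]=0xb9 [1]=0xba [2]=0xb8 [3]=0x6b (little-endian) → word 0x6bb8bab9
id:11 @ bit 0 → (0x6bb8bab9>>0)&0x7ff = 0x2b9  ←
state:1 @ bit 11 → (0x6bb8bab9>>11)&0x1 = 0x1
bank:20 @ bit 12 → (0x6bb8bab9>>12)&0xfffff = 0x6bb8b
id signed 11b, MSB=0: value = 697

697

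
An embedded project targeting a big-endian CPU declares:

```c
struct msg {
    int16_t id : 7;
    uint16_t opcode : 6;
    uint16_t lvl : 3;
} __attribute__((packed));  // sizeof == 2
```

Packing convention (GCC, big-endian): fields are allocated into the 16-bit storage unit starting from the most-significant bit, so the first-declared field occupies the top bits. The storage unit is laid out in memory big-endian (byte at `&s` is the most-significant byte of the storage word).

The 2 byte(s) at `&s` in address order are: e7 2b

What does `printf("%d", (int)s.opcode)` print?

37

[0]=0xe7 [1]=0x2b (big-endian) → word 0xe72b
id [9+:7] = (word>>9) & 0x7f = 115
opcode [3+:6] = (word>>3) & 0x3f = 37  ←
lvl [0+:3] = (word>>0) & 0x7 = 3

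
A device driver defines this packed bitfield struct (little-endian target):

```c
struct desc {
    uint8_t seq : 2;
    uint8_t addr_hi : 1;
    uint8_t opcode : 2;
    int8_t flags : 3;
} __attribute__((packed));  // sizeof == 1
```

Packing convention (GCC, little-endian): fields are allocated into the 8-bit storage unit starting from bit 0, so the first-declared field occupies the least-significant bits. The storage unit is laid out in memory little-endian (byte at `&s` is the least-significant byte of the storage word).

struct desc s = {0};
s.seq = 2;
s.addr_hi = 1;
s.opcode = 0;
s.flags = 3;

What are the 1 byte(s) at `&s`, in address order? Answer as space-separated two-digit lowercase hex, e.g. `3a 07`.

seq (2b) val=2 bits=0x2 at bit 0: 0x02
addr_hi (1b) val=1 bits=0x1 at bit 2: 0x06
opcode (2b) val=0 bits=0x0 at bit 3: 0x06
flags (3b) val=3 bits=0x3 at bit 5: 0x66
word = 0x66 → little-endian bytes:
  [0]=0x66

66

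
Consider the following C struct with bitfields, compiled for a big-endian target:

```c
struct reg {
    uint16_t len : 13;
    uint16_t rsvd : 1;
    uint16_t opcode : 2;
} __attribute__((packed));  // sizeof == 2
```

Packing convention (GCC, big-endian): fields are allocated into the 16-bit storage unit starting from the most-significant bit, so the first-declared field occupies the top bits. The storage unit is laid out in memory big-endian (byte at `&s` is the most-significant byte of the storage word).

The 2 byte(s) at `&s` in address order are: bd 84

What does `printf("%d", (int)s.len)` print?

6064

[0]=0xbd [1]=0x84 (big-endian) → word 0xbd84
len:13 @ bit 3 → (0xbd84>>3)&0x1fff = 0x17b0  ←
rsvd:1 @ bit 2 → (0xbd84>>2)&0x1 = 0x1
opcode:2 @ bit 0 → (0xbd84>>0)&0x3 = 0x0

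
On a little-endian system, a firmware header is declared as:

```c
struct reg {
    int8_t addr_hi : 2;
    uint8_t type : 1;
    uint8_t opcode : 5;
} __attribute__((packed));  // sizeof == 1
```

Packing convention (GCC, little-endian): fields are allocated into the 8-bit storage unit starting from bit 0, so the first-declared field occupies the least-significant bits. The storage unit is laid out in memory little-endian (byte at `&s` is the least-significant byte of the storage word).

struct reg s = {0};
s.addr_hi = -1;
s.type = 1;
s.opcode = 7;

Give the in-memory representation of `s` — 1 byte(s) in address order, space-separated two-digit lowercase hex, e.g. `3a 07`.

addr_hi:2 = -1 → 0x3 << 0 → word 0x03
type:1 = 1 → 0x1 << 2 → word 0x07
opcode:5 = 7 → 0x7 << 3 → word 0x3f
word = 0x3f → little-endian bytes:
  [0]=0x3f

3f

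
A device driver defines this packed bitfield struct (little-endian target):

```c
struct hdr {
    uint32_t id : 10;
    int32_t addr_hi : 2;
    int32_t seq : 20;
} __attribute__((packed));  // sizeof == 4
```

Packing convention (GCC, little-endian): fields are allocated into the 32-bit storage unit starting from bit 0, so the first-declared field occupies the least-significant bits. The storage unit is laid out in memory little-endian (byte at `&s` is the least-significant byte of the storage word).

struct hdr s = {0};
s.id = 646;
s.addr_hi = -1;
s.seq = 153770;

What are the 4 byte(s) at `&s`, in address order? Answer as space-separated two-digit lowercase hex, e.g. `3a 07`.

id:10 = 646 → 0x286 << 0 → word 0x00000286
addr_hi:2 = -1 → 0x3 << 10 → word 0x00000e86
seq:20 = 153770 → 0x258aa << 12 → word 0x258aae86
word = 0x258aae86 → little-endian bytes:
  [0]=0x86  [1]=0xae  [2]=0x8a  [3]=0x25

86 ae 8a 25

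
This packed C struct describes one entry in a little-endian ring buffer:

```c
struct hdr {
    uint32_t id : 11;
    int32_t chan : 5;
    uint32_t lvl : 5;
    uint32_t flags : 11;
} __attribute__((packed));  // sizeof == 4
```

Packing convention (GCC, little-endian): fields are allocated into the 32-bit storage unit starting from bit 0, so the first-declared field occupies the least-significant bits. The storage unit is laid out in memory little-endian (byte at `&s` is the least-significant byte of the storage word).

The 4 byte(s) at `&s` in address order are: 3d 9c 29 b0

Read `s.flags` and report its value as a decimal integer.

[0]=0x3d [1]=0x9c [2]=0x29 [3]=0xb0 (little-endian) → word 0xb0299c3d
id:11 @ bit 0 → (0xb0299c3d>>0)&0x7ff = 0x43d
chan:5 @ bit 11 → (0xb0299c3d>>11)&0x1f = 0x13
lvl:5 @ bit 16 → (0xb0299c3d>>16)&0x1f = 0x9
flags:11 @ bit 21 → (0xb0299c3d>>21)&0x7ff = 0x581  ←

1409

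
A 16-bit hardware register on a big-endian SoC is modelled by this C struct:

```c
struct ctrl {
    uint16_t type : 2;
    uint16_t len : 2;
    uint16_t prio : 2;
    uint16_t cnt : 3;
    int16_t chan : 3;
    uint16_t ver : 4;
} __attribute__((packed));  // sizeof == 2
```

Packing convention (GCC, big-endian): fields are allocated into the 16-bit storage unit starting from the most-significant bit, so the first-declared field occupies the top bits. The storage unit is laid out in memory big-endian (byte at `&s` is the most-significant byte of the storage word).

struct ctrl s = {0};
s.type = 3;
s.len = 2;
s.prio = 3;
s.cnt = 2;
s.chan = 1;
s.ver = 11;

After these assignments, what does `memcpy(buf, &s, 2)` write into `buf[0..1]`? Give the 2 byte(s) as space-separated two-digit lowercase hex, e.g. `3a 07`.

ed 1b

[14+:2] type=3 & 0x3 = 0x3; word=0xc000
[12+:2] len=2 & 0x3 = 0x2; word=0xe000
[10+:2] prio=3 & 0x3 = 0x3; word=0xec00
[7+:3] cnt=2 & 0x7 = 0x2; word=0xed00
[4+:3] chan=1 & 0x7 = 0x1; word=0xed10
[0+:4] ver=11 & 0xf = 0xb; word=0xed1b
word = 0xed1b → big-endian bytes:
  [0]=0xed  [1]=0x1b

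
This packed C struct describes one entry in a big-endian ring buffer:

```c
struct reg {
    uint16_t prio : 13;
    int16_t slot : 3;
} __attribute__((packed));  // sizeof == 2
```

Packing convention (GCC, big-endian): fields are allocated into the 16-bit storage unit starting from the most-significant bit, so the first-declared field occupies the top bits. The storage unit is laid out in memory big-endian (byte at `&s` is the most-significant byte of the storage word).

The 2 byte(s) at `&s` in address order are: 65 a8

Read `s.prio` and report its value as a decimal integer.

[0]=0x65 [1]=0xa8 (big-endian) → word 0x65a8
prio:13 @ bit 3 → (0x65a8>>3)&0x1fff = 0xcb5  ←
slot:3 @ bit 0 → (0x65a8>>0)&0x7 = 0x0

3253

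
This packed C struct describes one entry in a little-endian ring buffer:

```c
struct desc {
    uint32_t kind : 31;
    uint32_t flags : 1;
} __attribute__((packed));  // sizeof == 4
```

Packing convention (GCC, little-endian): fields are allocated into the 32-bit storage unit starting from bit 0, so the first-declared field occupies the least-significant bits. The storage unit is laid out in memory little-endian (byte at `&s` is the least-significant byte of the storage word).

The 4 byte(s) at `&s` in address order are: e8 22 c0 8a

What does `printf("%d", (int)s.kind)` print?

180364008

[0]=0xe8 [1]=0x22 [2]=0xc0 [3]=0x8a (little-endian) → word 0x8ac022e8
kind [0+:31] = (word>>0) & 0x7fffffff = 180364008  ←
flags [31+:1] = (word>>31) & 0x1 = 1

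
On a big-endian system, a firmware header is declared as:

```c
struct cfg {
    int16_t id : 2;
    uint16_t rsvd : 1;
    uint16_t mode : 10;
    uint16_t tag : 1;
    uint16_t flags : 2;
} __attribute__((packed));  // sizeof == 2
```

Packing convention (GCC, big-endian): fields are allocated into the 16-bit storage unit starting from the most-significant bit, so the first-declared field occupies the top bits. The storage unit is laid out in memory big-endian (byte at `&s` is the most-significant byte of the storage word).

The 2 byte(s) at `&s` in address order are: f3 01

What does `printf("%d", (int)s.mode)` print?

608

[0]=0xf3 [1]=0x01 (big-endian) → word 0xf301
id [14+:2] = (word>>14) & 0x3 = 3
rsvd [13+:1] = (word>>13) & 0x1 = 1
mode [3+:10] = (word>>3) & 0x3ff = 608  ←
tag [2+:1] = (word>>2) & 0x1 = 0
flags [0+:2] = (word>>0) & 0x3 = 1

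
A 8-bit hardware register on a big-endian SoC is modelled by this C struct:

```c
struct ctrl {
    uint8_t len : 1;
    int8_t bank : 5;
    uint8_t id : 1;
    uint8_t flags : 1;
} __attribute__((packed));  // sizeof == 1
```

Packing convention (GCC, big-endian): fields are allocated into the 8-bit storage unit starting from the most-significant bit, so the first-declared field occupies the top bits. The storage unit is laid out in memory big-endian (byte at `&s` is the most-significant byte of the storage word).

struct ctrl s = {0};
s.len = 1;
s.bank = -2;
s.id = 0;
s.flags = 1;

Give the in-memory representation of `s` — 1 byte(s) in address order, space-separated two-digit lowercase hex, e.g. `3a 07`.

[7+:1] len=1 & 0x1 = 0x1; word=0x80
[2+:5] bank=-2 & 0x1f = 0x1e; word=0xf8
[1+:1] id=0 & 0x1 = 0x0; word=0xf8
[0+:1] flags=1 & 0x1 = 0x1; word=0xf9
word = 0xf9 → big-endian bytes:
  [0]=0xf9

f9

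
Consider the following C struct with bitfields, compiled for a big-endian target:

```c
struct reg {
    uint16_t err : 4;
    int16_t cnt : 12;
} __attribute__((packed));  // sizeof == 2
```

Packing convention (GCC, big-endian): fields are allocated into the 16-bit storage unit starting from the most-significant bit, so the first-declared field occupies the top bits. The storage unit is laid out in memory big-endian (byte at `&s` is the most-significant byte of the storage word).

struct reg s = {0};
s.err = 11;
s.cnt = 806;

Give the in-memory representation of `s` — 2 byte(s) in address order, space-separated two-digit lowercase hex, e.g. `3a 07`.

err:4 = 11 → 0xb << 12 → word 0xb000
cnt:12 = 806 → 0x326 << 0 → word 0xb326
word = 0xb326 → big-endian bytes:
  [0]=0xb3  [1]=0x26

b3 26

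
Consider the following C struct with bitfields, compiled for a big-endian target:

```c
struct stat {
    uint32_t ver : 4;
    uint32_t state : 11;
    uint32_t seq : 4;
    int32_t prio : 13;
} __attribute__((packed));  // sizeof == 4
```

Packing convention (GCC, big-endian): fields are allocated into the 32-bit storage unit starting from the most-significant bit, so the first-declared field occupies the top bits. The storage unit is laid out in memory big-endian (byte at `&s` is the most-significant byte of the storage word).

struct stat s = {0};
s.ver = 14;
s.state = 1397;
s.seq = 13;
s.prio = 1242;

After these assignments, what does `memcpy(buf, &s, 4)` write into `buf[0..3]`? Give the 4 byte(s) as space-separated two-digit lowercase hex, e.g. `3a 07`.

ea eb a4 da

ver:4 = 14 → 0xe << 28 → word 0xe0000000
state:11 = 1397 → 0x575 << 17 → word 0xeaea0000
seq:4 = 13 → 0xd << 13 → word 0xeaeba000
prio:13 = 1242 → 0x4da << 0 → word 0xeaeba4da
word = 0xeaeba4da → big-endian bytes:
  [0]=0xea  [1]=0xeb  [2]=0xa4  [3]=0xda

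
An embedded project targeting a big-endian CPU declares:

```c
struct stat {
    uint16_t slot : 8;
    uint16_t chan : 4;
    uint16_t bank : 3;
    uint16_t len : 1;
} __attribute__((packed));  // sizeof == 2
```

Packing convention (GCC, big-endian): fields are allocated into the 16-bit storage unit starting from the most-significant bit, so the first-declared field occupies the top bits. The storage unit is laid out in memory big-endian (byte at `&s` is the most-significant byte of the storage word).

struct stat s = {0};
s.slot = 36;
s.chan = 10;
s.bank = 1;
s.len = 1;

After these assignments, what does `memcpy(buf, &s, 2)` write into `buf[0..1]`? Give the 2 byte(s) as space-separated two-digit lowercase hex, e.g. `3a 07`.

[8+:8] slot=36 & 0xff = 0x24; word=0x2400
[4+:4] chan=10 & 0xf = 0xa; word=0x24a0
[1+:3] bank=1 & 0x7 = 0x1; word=0x24a2
[0+:1] len=1 & 0x1 = 0x1; word=0x24a3
word = 0x24a3 → big-endian bytes:
  [0]=0x24  [1]=0xa3

24 a3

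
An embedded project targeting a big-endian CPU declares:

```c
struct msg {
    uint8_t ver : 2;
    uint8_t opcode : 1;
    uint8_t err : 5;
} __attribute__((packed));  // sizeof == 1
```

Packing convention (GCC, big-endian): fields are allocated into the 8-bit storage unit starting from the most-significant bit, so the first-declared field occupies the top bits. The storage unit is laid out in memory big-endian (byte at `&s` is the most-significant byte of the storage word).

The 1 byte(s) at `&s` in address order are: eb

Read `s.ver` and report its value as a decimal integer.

[0]=0xeb (big-endian) → word 0xeb
ver:2 @ bit 6 → (0xeb>>6)&0x3 = 0x3  ←
opcode:1 @ bit 5 → (0xeb>>5)&0x1 = 0x1
err:5 @ bit 0 → (0xeb>>0)&0x1f = 0xb

3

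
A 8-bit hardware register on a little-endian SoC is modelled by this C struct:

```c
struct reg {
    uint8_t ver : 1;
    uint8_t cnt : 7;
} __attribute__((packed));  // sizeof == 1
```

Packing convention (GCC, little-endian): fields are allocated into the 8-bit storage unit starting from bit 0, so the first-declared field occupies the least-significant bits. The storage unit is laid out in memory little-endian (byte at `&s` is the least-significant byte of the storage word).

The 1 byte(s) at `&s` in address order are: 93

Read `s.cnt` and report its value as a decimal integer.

73

[0]=0x93 (little-endian) → word 0x93
ver:1 @ bit 0 → (0x93>>0)&0x1 = 0x1
cnt:7 @ bit 1 → (0x93>>1)&0x7f = 0x49  ←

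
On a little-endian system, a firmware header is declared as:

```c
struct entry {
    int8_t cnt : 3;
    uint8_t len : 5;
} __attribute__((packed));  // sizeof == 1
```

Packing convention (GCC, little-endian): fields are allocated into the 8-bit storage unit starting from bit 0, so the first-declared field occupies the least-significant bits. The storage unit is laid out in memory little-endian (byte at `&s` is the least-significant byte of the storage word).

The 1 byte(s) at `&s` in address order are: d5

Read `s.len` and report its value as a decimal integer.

[0]=0xd5 (little-endian) → word 0xd5
cnt [0+:3] = (word>>0) & 0x7 = 5
len [3+:5] = (word>>3) & 0x1f = 26  ←

26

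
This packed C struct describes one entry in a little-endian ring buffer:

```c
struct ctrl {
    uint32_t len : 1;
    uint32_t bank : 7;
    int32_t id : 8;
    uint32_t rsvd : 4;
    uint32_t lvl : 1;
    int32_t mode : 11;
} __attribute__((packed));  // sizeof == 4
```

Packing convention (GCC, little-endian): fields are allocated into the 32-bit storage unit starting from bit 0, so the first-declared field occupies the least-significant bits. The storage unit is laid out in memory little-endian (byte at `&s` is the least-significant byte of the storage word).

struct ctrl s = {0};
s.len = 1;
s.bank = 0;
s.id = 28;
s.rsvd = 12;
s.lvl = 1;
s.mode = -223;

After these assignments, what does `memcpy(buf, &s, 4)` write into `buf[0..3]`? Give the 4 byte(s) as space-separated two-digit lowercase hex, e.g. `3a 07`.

[0+:1] len=1 & 0x1 = 0x1; word=0x00000001
[1+:7] bank=0 & 0x7f = 0x0; word=0x00000001
[8+:8] id=28 & 0xff = 0x1c; word=0x00001c01
[16+:4] rsvd=12 & 0xf = 0xc; word=0x000c1c01
[20+:1] lvl=1 & 0x1 = 0x1; word=0x001c1c01
[21+:11] mode=-223 & 0x7ff = 0x721; word=0xe43c1c01
word = 0xe43c1c01 → little-endian bytes:
  [0]=0x01  [1]=0x1c  [2]=0x3c  [3]=0xe4

01 1c 3c e4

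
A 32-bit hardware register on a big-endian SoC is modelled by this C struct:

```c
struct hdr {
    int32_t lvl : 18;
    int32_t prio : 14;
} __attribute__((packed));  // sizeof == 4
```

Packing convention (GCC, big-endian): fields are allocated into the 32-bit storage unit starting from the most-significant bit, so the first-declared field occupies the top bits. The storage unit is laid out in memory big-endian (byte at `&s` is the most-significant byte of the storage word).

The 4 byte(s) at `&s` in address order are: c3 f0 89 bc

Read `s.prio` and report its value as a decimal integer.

2492

[0]=0xc3 [1]=0xf0 [2]=0x89 [3]=0xbc (big-endian) → word 0xc3f089bc
lvl [14+:18] = (word>>14) & 0x3ffff = 200642
prio [0+:14] = (word>>0) & 0x3fff = 2492  ←
prio signed 14b, MSB=0: value = 2492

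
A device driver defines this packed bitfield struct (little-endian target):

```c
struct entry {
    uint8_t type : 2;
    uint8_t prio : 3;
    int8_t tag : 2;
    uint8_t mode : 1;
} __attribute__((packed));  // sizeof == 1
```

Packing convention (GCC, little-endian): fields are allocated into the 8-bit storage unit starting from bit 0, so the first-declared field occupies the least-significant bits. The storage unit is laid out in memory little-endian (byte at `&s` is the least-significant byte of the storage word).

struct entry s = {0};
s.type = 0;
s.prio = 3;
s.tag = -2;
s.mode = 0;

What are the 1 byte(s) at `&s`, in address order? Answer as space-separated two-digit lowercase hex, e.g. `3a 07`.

[0+:2] type=0 & 0x3 = 0x0; word=0x00
[2+:3] prio=3 & 0x7 = 0x3; word=0x0c
[5+:2] tag=-2 & 0x3 = 0x2; word=0x4c
[7+:1] mode=0 & 0x1 = 0x0; word=0x4c
word = 0x4c → little-endian bytes:
  [0]=0x4c

4c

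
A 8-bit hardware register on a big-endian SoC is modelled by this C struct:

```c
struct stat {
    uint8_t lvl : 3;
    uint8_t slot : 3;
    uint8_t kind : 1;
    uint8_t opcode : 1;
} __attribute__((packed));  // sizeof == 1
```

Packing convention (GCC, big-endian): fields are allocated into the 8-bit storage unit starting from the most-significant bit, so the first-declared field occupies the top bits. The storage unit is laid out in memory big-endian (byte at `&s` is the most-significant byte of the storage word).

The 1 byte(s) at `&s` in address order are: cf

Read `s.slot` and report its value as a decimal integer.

3

[0]=0xcf (big-endian) → word 0xcf
lvl [5+:3] = (word>>5) & 0x7 = 6
slot [2+:3] = (word>>2) & 0x7 = 3  ←
kind [1+:1] = (word>>1) & 0x1 = 1
opcode [0+:1] = (word>>0) & 0x1 = 1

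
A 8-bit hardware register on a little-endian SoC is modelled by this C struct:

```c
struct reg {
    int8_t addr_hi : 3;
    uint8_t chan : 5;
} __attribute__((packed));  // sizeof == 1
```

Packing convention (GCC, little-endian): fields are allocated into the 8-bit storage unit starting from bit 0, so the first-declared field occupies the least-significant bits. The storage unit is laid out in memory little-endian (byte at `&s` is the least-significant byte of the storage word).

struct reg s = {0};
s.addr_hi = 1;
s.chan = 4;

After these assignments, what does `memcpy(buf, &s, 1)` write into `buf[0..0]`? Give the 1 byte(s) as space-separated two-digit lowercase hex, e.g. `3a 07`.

addr_hi:3 = 1 → 0x1 << 0 → word 0x01
chan:5 = 4 → 0x4 << 3 → word 0x21
word = 0x21 → little-endian bytes:
  [0]=0x21

21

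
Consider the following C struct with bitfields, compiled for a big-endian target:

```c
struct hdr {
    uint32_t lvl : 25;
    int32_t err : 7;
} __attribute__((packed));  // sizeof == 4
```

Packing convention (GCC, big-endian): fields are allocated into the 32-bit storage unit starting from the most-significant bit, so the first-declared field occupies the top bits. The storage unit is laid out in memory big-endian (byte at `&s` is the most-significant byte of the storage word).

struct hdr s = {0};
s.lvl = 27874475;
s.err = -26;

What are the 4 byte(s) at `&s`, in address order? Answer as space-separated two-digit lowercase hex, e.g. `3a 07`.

d4 aa 55 e6

[7+:25] lvl=27874475 & 0x1ffffff = 0x1a954ab; word=0xd4aa5580
[0+:7] err=-26 & 0x7f = 0x66; word=0xd4aa55e6
word = 0xd4aa55e6 → big-endian bytes:
  [0]=0xd4  [1]=0xaa  [2]=0x55  [3]=0xe6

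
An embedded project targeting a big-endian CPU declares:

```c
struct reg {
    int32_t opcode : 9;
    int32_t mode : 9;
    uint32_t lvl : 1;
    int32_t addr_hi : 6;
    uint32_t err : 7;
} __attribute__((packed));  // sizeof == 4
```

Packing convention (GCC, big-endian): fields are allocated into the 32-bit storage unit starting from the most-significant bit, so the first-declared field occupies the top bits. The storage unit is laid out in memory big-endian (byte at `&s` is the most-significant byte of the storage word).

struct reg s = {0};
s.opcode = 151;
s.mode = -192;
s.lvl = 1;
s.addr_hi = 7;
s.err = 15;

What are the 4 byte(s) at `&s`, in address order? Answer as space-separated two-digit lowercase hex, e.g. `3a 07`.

opcode (9b) val=151 bits=0x97 at bit 23: 0x4b800000
mode (9b) val=-192 bits=0x140 at bit 14: 0x4bd00000
lvl (1b) val=1 bits=0x1 at bit 13: 0x4bd02000
addr_hi (6b) val=7 bits=0x7 at bit 7: 0x4bd02380
err (7b) val=15 bits=0xf at bit 0: 0x4bd0238f
word = 0x4bd0238f → big-endian bytes:
  [0]=0x4b  [1]=0xd0  [2]=0x23  [3]=0x8f

4b d0 23 8f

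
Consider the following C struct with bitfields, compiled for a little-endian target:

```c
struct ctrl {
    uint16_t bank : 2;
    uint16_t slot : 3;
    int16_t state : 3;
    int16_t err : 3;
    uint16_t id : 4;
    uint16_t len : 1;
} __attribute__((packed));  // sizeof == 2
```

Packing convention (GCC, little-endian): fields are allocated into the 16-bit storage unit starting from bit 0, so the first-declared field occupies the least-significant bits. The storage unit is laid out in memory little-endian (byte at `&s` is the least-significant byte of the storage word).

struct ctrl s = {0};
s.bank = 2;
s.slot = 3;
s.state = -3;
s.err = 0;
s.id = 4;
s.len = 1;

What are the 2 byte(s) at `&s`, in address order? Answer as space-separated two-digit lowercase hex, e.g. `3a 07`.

[0+:2] bank=2 & 0x3 = 0x2; word=0x0002
[2+:3] slot=3 & 0x7 = 0x3; word=0x000e
[5+:3] state=-3 & 0x7 = 0x5; word=0x00ae
[8+:3] err=0 & 0x7 = 0x0; word=0x00ae
[11+:4] id=4 & 0xf = 0x4; word=0x20ae
[15+:1] len=1 & 0x1 = 0x1; word=0xa0ae
word = 0xa0ae → little-endian bytes:
  [0]=0xae  [1]=0xa0

ae a0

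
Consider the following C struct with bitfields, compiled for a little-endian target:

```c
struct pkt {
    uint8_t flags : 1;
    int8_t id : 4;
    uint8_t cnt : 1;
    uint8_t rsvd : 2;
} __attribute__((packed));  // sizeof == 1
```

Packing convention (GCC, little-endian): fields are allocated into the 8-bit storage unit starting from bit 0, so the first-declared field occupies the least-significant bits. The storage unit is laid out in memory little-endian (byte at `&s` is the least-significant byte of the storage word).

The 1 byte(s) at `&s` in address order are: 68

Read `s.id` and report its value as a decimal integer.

4

[0]=0x68 (little-endian) → word 0x68
flags:1 @ bit 0 → (0x68>>0)&0x1 = 0x0
id:4 @ bit 1 → (0x68>>1)&0xf = 0x4  ←
cnt:1 @ bit 5 → (0x68>>5)&0x1 = 0x1
rsvd:2 @ bit 6 → (0x68>>6)&0x3 = 0x1
id signed 4b, MSB=0: value = 4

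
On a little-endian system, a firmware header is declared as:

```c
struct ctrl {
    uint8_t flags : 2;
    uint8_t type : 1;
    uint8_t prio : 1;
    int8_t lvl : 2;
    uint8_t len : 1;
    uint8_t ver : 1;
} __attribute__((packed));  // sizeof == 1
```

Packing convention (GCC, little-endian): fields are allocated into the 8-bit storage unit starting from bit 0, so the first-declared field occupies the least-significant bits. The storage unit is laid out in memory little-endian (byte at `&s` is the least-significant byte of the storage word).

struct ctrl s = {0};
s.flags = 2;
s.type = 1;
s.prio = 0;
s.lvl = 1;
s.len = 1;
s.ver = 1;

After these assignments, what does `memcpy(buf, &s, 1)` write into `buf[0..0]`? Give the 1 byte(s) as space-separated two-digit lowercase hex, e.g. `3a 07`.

d6

flags (2b) val=2 bits=0x2 at bit 0: 0x02
type (1b) val=1 bits=0x1 at bit 2: 0x06
prio (1b) val=0 bits=0x0 at bit 3: 0x06
lvl (2b) val=1 bits=0x1 at bit 4: 0x16
len (1b) val=1 bits=0x1 at bit 6: 0x56
ver (1b) val=1 bits=0x1 at bit 7: 0xd6
word = 0xd6 → little-endian bytes:
  [0]=0xd6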